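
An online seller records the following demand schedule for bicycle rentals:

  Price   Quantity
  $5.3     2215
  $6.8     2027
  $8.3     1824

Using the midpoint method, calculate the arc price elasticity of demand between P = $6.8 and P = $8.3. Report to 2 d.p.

-0.53

At P = 6.8, Q = 2027; at P = 8.3, Q = 1824.
ΔQ = -203, ΔP = 1.5. Midpoints: P̄ = 7.55, Q̄ = 1925.5.
ε = (ΔQ/ΔP)(P̄/Q̄) = (-203/1.5)(7.55/1925.5).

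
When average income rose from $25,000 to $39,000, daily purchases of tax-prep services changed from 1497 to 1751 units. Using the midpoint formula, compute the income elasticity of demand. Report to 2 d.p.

0.36

ΔQ = 254, ΔI = 14000. Midpoints: Ī = 32,000, Q̄ = 1624.0.
ε_I = (ΔQ/ΔI)(Ī/Q̄) = (254/14000)(32000/1624.0).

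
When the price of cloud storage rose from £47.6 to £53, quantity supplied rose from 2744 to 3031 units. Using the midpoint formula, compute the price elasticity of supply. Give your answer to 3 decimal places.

ΔQ = 3031 − 2744 = 287; ΔP = 53 − 47.6 = 5.4.
Midpoints: P̄ = 50.30, Q̄ = 2887.5.
ε_s = (ΔQ/ΔP)(P̄/Q̄) = (287/5.4)(50.30/2887.5).

0.926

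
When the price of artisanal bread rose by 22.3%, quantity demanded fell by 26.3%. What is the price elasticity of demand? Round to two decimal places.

-1.18

ε = %ΔQ / %ΔP = (-26.3)/(22.3) = -1.179.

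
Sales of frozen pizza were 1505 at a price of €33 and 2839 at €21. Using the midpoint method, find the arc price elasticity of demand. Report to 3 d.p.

-1.382

ΔQ = 2839 − 1505 = 1334; ΔP = 21 − 33 = -12.
Midpoints: P̄ = 27.00, Q̄ = 2172.0.
ε = (ΔQ/ΔP)(P̄/Q̄) = (1334/-12)(27.00/2172.0).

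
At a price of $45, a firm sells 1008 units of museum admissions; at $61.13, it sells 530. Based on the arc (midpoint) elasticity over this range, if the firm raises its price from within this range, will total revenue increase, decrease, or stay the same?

Arc ε = (-478/16.13)(53.06/769.0) ≈ -2.045.
|ε| = 2.04 > 1, so demand is elastic. A price rise therefore reduces total revenue.

decrease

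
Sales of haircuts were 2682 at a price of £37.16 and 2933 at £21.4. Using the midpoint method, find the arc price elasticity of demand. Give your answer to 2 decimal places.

-0.17

ΔQ = 2933 − 2682 = 251; ΔP = 21.4 − 37.16 = -15.76.
Midpoints: P̄ = 29.28, Q̄ = 2807.5.
ε = (ΔQ/ΔP)(P̄/Q̄) = (251/-15.76)(29.28/2807.5).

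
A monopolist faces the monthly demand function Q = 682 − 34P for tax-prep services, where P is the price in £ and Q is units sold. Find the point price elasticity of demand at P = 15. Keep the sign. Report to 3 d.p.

-2.965

At P = 15, Q = 172.
dQ/dP = −34.
ε = (dQ/dP)(P/Q) = (-34)(15/172).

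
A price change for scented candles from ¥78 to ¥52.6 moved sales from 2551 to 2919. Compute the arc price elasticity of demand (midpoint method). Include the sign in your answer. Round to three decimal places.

ΔQ = 2919 − 2551 = 368; ΔP = 52.6 − 78 = -25.4.
Midpoints: P̄ = 65.30, Q̄ = 2735.0.
ε = (ΔQ/ΔP)(P̄/Q̄) = (368/-25.4)(65.30/2735.0).

-0.346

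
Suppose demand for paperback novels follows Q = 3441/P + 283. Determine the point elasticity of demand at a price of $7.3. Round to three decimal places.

At P = 7.3, Q = 754.370.
dQ/dP = −3441/P² = -64.571.
ε = (dQ/dP)(P/Q) = (-64.571)(7.3/754.370).

-0.625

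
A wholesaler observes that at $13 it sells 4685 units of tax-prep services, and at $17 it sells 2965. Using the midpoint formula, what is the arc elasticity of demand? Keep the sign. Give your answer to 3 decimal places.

ΔQ = 2965 − 4685 = -1720; ΔP = 17 − 13 = 4.
Midpoints: P̄ = 15.00, Q̄ = 3825.0.
ε = (ΔQ/ΔP)(P̄/Q̄) = (-1720/4)(15.00/3825.0).

-1.686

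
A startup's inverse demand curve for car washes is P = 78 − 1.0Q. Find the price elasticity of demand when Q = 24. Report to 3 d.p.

At Q = 24, P = 78 − 1.0(24) = 54.00.
dP/dQ = −1.0, so dQ/dP = 1/(−1.0) = -1.000.
ε = (dQ/dP)(P/Q) = (-1.000)(54.00/24).

-2.250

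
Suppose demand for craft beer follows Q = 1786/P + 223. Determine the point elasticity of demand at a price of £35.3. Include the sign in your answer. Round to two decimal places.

At P = 35.3, Q = 273.595.
dQ/dP = −1786/P² = -1.433.
ε = (dQ/dP)(P/Q) = (-1.433)(35.3/273.595).
|ε| < 1, so demand is inelastic at this price.

-0.18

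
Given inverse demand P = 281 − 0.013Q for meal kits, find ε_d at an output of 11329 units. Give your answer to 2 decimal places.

-0.91

At Q = 11329, P = 281 − 0.013(11329) = 133.72.
dP/dQ = −0.013, so dQ/dP = 1/(−0.013) = -76.923.
ε = (dQ/dP)(P/Q) = (-76.923)(133.72/11329).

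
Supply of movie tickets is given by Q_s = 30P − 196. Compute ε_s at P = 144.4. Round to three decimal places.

1.047

At P = 144.4, Q_s = 4136.
dQ_s/dP = 30.
ε_s = (dQ_s/dP)(P/Q_s) = (30)(144.4/4136).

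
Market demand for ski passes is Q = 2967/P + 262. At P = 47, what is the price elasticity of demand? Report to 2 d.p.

At P = 47, Q = 325.128.
dQ/dP = −2967/P² = -1.343.
ε = (dQ/dP)(P/Q) = (-1.343)(47/325.128).
|ε| < 1, so demand is inelastic at this price.

-0.19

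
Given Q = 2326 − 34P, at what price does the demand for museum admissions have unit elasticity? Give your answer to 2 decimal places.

34.21

For linear demand Q = a − bP, ε = −bP/(a − bP). |ε| = 1 when bP = a − bP, i.e. P = a/(2b).
P = 2326/(2·34) = 2326/68 = 34.2059.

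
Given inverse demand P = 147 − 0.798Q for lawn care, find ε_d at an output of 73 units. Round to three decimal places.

-1.523

At Q = 73, P = 147 − 0.798(73) = 88.75.
dP/dQ = −0.798, so dQ/dP = 1/(−0.798) = -1.253.
ε = (dQ/dP)(P/Q) = (-1.253)(88.75/73).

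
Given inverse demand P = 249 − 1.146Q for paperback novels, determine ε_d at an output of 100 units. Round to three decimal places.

-1.173

At Q = 100, P = 249 − 1.146(100) = 134.40.
dP/dQ = −1.146, so dQ/dP = 1/(−1.146) = -0.873.
ε = (dQ/dP)(P/Q) = (-0.873)(134.40/100).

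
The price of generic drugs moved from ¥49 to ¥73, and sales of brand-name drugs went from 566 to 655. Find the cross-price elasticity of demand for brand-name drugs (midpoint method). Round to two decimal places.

0.37

ΔQ_x = 655 − 566 = 89; ΔP_y = 73 − 49 = 24.
Midpoints: P̄_y = 61.00, Q̄_x = 610.5.
ε_xy = (ΔQ_x/ΔP_y)(P̄_y/Q̄_x) = (89/24)(61.00/610.5).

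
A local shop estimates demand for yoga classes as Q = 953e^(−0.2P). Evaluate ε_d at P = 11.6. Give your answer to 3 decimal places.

-2.320

At P = 11.6, Q = 93.655.
dQ/dP = −0.2·953e^(−0.2P) = −0.2Q = -18.731.
ε = (dQ/dP)(P/Q) = (-18.731)(11.6/93.655).
|ε| > 1, so demand is elastic at this price.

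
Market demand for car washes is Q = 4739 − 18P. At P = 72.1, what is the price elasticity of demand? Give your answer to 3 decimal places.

-0.377

At P = 72.1, Q = 3441.200.
dQ/dP = −18.
ε = (dQ/dP)(P/Q) = (-18)(72.1/3441.200).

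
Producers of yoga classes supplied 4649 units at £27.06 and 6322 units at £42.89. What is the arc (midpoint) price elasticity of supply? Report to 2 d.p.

0.67

ΔQ = 6322 − 4649 = 1673; ΔP = 42.89 − 27.06 = 15.83.
Midpoints: P̄ = 34.98, Q̄ = 5485.5.
ε_s = (ΔQ/ΔP)(P̄/Q̄) = (1673/15.83)(34.98/5485.5).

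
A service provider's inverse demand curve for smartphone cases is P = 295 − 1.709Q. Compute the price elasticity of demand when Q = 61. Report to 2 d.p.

-1.83

At Q = 61, P = 295 − 1.709(61) = 190.75.
dP/dQ = −1.709, so dQ/dP = 1/(−1.709) = -0.585.
ε = (dQ/dP)(P/Q) = (-0.585)(190.75/61).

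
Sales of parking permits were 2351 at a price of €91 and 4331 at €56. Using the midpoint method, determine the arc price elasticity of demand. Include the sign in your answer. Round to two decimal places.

-1.24

ΔQ = 4331 − 2351 = 1980; ΔP = 56 − 91 = -35.
Midpoints: P̄ = 73.50, Q̄ = 3341.0.
ε = (ΔQ/ΔP)(P̄/Q̄) = (1980/-35)(73.50/3341.0).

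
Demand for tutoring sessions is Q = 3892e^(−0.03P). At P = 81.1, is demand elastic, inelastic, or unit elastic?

Q = 341.613, dQ/dP = -10.248.
ε = (dQ/dP)(P/Q) ≈ -2.433.
|ε| = 2.43 > 1.

elastic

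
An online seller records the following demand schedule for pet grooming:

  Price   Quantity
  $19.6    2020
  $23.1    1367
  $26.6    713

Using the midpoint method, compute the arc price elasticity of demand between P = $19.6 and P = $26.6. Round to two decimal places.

-3.16

At P = 19.6, Q = 2020; at P = 26.6, Q = 713.
ΔQ = -1307, ΔP = 7.0. Midpoints: P̄ = 23.10, Q̄ = 1366.5.
ε = (ΔQ/ΔP)(P̄/Q̄) = (-1307/7.0)(23.10/1366.5).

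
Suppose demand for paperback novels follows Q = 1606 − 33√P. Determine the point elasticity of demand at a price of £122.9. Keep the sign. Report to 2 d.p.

-0.15

At P = 122.9, Q = 1240.161.
dQ/dP = −33/(2√P) = -1.488.
ε = (dQ/dP)(P/Q) = (-1.488)(122.9/1240.161).
|ε| < 1, so demand is inelastic at this price.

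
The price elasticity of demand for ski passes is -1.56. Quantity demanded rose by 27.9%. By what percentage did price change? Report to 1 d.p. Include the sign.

-17.9%

%ΔP ≈ %ΔQ / ε = (27.9%)/(-1.56) = -17.88%.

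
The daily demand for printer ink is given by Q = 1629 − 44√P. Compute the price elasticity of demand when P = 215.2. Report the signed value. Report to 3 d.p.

-0.328

At P = 215.2, Q = 983.533.
dQ/dP = −44/(2√P) = -1.500.
ε = (dQ/dP)(P/Q) = (-1.500)(215.2/983.533).
|ε| < 1, so demand is inelastic at this price.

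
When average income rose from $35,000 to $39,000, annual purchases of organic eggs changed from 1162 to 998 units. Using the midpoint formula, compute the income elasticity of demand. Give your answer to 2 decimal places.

-1.40

ΔQ = -164, ΔI = 4000. Midpoints: Ī = 37,000, Q̄ = 1080.0.
ε_I = (ΔQ/ΔI)(Ī/Q̄) = (-164/4000)(37000/1080.0).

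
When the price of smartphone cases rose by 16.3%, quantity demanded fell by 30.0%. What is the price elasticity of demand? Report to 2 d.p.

ε = %ΔQ / %ΔP = (-30.0)/(16.3) = -1.840.

-1.84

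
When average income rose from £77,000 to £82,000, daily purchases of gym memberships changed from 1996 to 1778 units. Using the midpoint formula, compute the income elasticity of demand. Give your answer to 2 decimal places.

ΔQ = -218, ΔI = 5000. Midpoints: Ī = 79,500, Q̄ = 1887.0.
ε_I = (ΔQ/ΔI)(Ī/Q̄) = (-218/5000)(79500/1887.0).

-1.84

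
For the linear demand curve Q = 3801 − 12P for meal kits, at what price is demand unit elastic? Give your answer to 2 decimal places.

158.38

For linear demand Q = a − bP, ε = −bP/(a − bP). |ε| = 1 when bP = a − bP, i.e. P = a/(2b).
P = 3801/(2·12) = 3801/24 = 158.3750.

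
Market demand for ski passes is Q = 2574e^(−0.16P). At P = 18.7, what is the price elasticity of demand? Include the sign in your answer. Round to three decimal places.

At P = 18.7, Q = 129.181.
dQ/dP = −0.16·2574e^(−0.16P) = −0.16Q = -20.669.
ε = (dQ/dP)(P/Q) = (-20.669)(18.7/129.181).
|ε| > 1, so demand is elastic at this price.

-2.992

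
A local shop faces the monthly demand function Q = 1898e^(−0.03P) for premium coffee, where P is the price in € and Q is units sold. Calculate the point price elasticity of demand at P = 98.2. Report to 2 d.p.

-2.95

At P = 98.2, Q = 99.739.
dQ/dP = −0.03·1898e^(−0.03P) = −0.03Q = -2.992.
ε = (dQ/dP)(P/Q) = (-2.992)(98.2/99.739).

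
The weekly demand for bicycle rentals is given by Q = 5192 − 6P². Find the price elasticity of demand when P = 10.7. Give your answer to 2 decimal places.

-0.30

At P = 10.7, Q = 4505.060.
dQ/dP = −12P = -128.400.
ε = (dQ/dP)(P/Q) = (-128.400)(10.7/4505.060).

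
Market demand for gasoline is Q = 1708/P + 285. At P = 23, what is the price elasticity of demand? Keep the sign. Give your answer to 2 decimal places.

-0.21

At P = 23, Q = 359.261.
dQ/dP = −1708/P² = -3.229.
ε = (dQ/dP)(P/Q) = (-3.229)(23/359.261).
|ε| < 1, so demand is inelastic at this price.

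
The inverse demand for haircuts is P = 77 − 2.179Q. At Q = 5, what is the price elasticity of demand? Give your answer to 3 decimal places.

-6.067

At Q = 5, P = 77 − 2.179(5) = 66.11.
dP/dQ = −2.179, so dQ/dP = 1/(−2.179) = -0.459.
ε = (dQ/dP)(P/Q) = (-0.459)(66.11/5).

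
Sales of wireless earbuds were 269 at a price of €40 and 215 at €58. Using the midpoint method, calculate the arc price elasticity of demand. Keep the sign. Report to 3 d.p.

-0.607

ΔQ = 215 − 269 = -54; ΔP = 58 − 40 = 18.
Midpoints: P̄ = 49.00, Q̄ = 242.0.
ε = (ΔQ/ΔP)(P̄/Q̄) = (-54/18)(49.00/242.0).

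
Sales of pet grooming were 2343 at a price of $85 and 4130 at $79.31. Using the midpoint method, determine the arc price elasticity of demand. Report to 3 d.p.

-7.972

ΔQ = 4130 − 2343 = 1787; ΔP = 79.31 − 85 = -5.69.
Midpoints: P̄ = 82.16, Q̄ = 3236.5.
ε = (ΔQ/ΔP)(P̄/Q̄) = (1787/-5.69)(82.16/3236.5).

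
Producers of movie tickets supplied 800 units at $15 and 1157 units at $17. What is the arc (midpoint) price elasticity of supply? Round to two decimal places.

ΔQ = 1157 − 800 = 357; ΔP = 17 − 15 = 2.
Midpoints: P̄ = 16.00, Q̄ = 978.5.
ε_s = (ΔQ/ΔP)(P̄/Q̄) = (357/2)(16.00/978.5).

2.92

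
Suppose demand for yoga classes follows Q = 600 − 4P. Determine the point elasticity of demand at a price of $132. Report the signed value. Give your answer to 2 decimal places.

At P = 132, Q = 72.
dQ/dP = −4.
ε = (dQ/dP)(P/Q) = (-4)(132/72).
|ε| > 1, so demand is elastic at this price.

-7.33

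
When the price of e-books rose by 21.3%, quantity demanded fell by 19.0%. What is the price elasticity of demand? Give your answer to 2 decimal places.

ε = %ΔQ / %ΔP = (-19.0)/(21.3) = -0.892.

-0.89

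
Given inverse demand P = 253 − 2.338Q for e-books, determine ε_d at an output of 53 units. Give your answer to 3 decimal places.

At Q = 53, P = 253 − 2.338(53) = 129.09.
dP/dQ = −2.338, so dQ/dP = 1/(−2.338) = -0.428.
ε = (dQ/dP)(P/Q) = (-0.428)(129.09/53).

-1.042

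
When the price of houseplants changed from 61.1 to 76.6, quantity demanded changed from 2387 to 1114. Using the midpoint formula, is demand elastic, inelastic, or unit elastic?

Arc ε ≈ -3.230.
|ε| = 3.23 > 1.

elastic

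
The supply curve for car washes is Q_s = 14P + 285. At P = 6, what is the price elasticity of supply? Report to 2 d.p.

0.23

At P = 6, Q_s = 369.
dQ_s/dP = 14.
ε_s = (dQ_s/dP)(P/Q_s) = (14)(6/369).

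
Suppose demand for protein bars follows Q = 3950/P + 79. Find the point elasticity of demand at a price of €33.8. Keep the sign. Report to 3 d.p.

At P = 33.8, Q = 195.864.
dQ/dP = −3950/P² = -3.458.
ε = (dQ/dP)(P/Q) = (-3.458)(33.8/195.864).

-0.597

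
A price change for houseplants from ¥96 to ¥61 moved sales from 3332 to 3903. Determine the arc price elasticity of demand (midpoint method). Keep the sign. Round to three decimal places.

ΔQ = 3903 − 3332 = 571; ΔP = 61 − 96 = -35.
Midpoints: P̄ = 78.50, Q̄ = 3617.5.
ε = (ΔQ/ΔP)(P̄/Q̄) = (571/-35)(78.50/3617.5).

-0.354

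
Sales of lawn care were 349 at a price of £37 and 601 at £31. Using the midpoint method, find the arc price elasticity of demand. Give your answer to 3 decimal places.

ΔQ = 601 − 349 = 252; ΔP = 31 − 37 = -6.
Midpoints: P̄ = 34.00, Q̄ = 475.0.
ε = (ΔQ/ΔP)(P̄/Q̄) = (252/-6)(34.00/475.0).

-3.006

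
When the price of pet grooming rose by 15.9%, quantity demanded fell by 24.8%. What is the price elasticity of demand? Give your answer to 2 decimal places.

-1.56

ε = %ΔQ / %ΔP = (-24.8)/(15.9) = -1.560.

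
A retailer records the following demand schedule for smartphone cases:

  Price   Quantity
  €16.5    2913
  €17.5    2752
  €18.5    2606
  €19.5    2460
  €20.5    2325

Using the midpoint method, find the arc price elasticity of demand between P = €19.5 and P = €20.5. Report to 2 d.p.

-1.13

At P = 19.5, Q = 2460; at P = 20.5, Q = 2325.
ΔQ = -135, ΔP = 1.0. Midpoints: P̄ = 20.00, Q̄ = 2392.5.
ε = (ΔQ/ΔP)(P̄/Q̄) = (-135/1.0)(20.00/2392.5).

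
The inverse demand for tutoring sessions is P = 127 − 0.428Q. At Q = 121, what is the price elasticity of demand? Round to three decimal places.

-1.452

At Q = 121, P = 127 − 0.428(121) = 75.21.
dP/dQ = −0.428, so dQ/dP = 1/(−0.428) = -2.336.
ε = (dQ/dP)(P/Q) = (-2.336)(75.21/121).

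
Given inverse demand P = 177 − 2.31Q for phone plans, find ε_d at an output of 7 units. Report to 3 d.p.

At Q = 7, P = 177 − 2.31(7) = 160.83.
dP/dQ = −2.31, so dQ/dP = 1/(−2.31) = -0.433.
ε = (dQ/dP)(P/Q) = (-0.433)(160.83/7).

-9.946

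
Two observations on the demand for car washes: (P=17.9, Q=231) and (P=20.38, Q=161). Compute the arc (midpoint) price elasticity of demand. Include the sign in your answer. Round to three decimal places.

ΔQ = 161 − 231 = -70; ΔP = 20.38 − 17.9 = 2.48.
Midpoints: P̄ = 19.14, Q̄ = 196.0.
ε = (ΔQ/ΔP)(P̄/Q̄) = (-70/2.48)(19.14/196.0).

-2.756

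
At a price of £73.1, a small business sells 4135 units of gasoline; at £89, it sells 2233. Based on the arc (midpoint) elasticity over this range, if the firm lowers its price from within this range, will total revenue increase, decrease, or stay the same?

Arc ε = (-1902/15.9)(81.05/3184.0) ≈ -3.045.
|ε| = 3.05 > 1, so demand is elastic. A price cut therefore raises total revenue.

increase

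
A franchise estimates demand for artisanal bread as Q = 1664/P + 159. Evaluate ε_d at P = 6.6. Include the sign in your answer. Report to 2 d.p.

-0.61

At P = 6.6, Q = 411.121.
dQ/dP = −1664/P² = -38.200.
ε = (dQ/dP)(P/Q) = (-38.200)(6.6/411.121).
|ε| < 1, so demand is inelastic at this price.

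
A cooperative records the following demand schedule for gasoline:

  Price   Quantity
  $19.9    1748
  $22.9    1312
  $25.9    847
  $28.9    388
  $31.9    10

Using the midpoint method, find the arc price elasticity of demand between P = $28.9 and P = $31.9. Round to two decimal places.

At P = 28.9, Q = 388; at P = 31.9, Q = 10.
ΔQ = -378, ΔP = 3.0. Midpoints: P̄ = 30.40, Q̄ = 199.0.
ε = (ΔQ/ΔP)(P̄/Q̄) = (-378/3.0)(30.40/199.0).

-19.25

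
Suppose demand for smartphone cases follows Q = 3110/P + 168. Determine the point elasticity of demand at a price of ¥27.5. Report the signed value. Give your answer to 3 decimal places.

-0.402

At P = 27.5, Q = 281.091.
dQ/dP = −3110/P² = -4.112.
ε = (dQ/dP)(P/Q) = (-4.112)(27.5/281.091).
|ε| < 1, so demand is inelastic at this price.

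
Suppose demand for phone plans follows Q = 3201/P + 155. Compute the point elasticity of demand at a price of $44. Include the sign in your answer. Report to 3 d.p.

At P = 44, Q = 227.750.
dQ/dP = −3201/P² = -1.653.
ε = (dQ/dP)(P/Q) = (-1.653)(44/227.750).

-0.319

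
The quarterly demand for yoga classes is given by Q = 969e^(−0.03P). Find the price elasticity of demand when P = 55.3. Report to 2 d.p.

-1.66

At P = 55.3, Q = 184.429.
dQ/dP = −0.03·969e^(−0.03P) = −0.03Q = -5.533.
ε = (dQ/dP)(P/Q) = (-5.533)(55.3/184.429).
|ε| > 1, so demand is elastic at this price.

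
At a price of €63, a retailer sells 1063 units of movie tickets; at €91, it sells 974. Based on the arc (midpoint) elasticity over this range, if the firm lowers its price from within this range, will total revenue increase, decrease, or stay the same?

Arc ε = (-89/28)(77.00/1018.5) ≈ -0.240.
|ε| = 0.24 < 1, so demand is inelastic. A price cut therefore reduces total revenue.

decrease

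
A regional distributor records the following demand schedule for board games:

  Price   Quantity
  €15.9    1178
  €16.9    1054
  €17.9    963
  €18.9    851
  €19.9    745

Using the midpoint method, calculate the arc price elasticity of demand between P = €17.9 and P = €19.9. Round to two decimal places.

At P = 17.9, Q = 963; at P = 19.9, Q = 745.
ΔQ = -218, ΔP = 2.0. Midpoints: P̄ = 18.90, Q̄ = 854.0.
ε = (ΔQ/ΔP)(P̄/Q̄) = (-218/2.0)(18.90/854.0).

-2.41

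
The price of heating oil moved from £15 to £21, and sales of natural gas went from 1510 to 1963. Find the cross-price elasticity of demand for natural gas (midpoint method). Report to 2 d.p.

ΔQ_x = 1963 − 1510 = 453; ΔP_y = 21 − 15 = 6.
Midpoints: P̄_y = 18.00, Q̄_x = 1736.5.
ε_xy = (ΔQ_x/ΔP_y)(P̄_y/Q̄_x) = (453/6)(18.00/1736.5).
ε_xy > 0, so the goods are substitutes.

0.78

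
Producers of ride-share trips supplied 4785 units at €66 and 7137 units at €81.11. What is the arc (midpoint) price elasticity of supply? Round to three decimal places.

1.921

ΔQ = 7137 − 4785 = 2352; ΔP = 81.11 − 66 = 15.11.
Midpoints: P̄ = 73.56, Q̄ = 5961.0.
ε_s = (ΔQ/ΔP)(P̄/Q̄) = (2352/15.11)(73.56/5961.0).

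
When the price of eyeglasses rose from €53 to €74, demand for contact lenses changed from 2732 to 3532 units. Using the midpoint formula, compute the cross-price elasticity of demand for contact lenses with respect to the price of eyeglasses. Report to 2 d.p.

0.77

ΔQ_x = 3532 − 2732 = 800; ΔP_y = 74 − 53 = 21.
Midpoints: P̄_y = 63.50, Q̄_x = 3132.0.
ε_xy = (ΔQ_x/ΔP_y)(P̄_y/Q̄_x) = (800/21)(63.50/3132.0).
ε_xy > 0, so the goods are substitutes.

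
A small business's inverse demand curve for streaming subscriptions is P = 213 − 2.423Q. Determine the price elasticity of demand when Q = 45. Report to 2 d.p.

At Q = 45, P = 213 − 2.423(45) = 103.97.
dP/dQ = −2.423, so dQ/dP = 1/(−2.423) = -0.413.
ε = (dQ/dP)(P/Q) = (-0.413)(103.97/45).

-0.95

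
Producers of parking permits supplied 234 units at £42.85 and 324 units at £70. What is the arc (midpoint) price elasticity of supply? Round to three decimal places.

ΔQ = 324 − 234 = 90; ΔP = 70 − 42.85 = 27.15.
Midpoints: P̄ = 56.42, Q̄ = 279.0.
ε_s = (ΔQ/ΔP)(P̄/Q̄) = (90/27.15)(56.42/279.0).

0.670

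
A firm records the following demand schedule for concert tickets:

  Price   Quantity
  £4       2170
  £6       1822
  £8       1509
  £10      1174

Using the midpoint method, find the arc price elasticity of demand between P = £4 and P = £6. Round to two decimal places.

At P = 4, Q = 2170; at P = 6, Q = 1822.
ΔQ = -348, ΔP = 2. Midpoints: P̄ = 5.00, Q̄ = 1996.0.
ε = (ΔQ/ΔP)(P̄/Q̄) = (-348/2)(5.00/1996.0).

-0.44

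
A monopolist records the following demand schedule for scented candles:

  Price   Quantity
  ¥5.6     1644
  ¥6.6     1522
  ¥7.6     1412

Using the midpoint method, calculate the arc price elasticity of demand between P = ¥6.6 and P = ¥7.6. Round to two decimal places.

-0.53

At P = 6.6, Q = 1522; at P = 7.6, Q = 1412.
ΔQ = -110, ΔP = 1.0. Midpoints: P̄ = 7.10, Q̄ = 1467.0.
ε = (ΔQ/ΔP)(P̄/Q̄) = (-110/1.0)(7.10/1467.0).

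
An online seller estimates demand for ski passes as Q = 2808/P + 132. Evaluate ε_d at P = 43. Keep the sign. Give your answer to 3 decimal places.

At P = 43, Q = 197.302.
dQ/dP = −2808/P² = -1.519.
ε = (dQ/dP)(P/Q) = (-1.519)(43/197.302).
|ε| < 1, so demand is inelastic at this price.

-0.331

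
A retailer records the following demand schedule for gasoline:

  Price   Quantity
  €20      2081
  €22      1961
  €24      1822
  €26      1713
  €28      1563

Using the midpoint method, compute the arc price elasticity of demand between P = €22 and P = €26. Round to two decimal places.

At P = 22, Q = 1961; at P = 26, Q = 1713.
ΔQ = -248, ΔP = 4. Midpoints: P̄ = 24.00, Q̄ = 1837.0.
ε = (ΔQ/ΔP)(P̄/Q̄) = (-248/4)(24.00/1837.0).

-0.81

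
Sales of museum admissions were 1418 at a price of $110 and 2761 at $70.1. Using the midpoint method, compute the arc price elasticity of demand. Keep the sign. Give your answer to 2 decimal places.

ΔQ = 2761 − 1418 = 1343; ΔP = 70.1 − 110 = -39.9.
Midpoints: P̄ = 90.05, Q̄ = 2089.5.
ε = (ΔQ/ΔP)(P̄/Q̄) = (1343/-39.9)(90.05/2089.5).

-1.45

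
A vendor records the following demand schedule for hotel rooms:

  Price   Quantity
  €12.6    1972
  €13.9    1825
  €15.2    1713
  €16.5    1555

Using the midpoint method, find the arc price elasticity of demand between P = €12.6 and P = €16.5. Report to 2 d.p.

-0.88

At P = 12.6, Q = 1972; at P = 16.5, Q = 1555.
ΔQ = -417, ΔP = 3.9. Midpoints: P̄ = 14.55, Q̄ = 1763.5.
ε = (ΔQ/ΔP)(P̄/Q̄) = (-417/3.9)(14.55/1763.5).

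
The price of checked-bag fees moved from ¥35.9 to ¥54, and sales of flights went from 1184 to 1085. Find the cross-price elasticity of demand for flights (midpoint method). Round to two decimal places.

-0.22

ΔQ_x = 1085 − 1184 = -99; ΔP_y = 54 − 35.9 = 18.1.
Midpoints: P̄_y = 44.95, Q̄_x = 1134.5.
ε_xy = (ΔQ_x/ΔP_y)(P̄_y/Q̄_x) = (-99/18.1)(44.95/1134.5).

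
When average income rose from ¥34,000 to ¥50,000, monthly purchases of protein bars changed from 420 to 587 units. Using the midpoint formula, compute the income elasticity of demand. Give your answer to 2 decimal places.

0.87

ΔQ = 167, ΔI = 16000. Midpoints: Ī = 42,000, Q̄ = 503.5.
ε_I = (ΔQ/ΔI)(Ī/Q̄) = (167/16000)(42000/503.5).
ε_I > 0, so the good is normal.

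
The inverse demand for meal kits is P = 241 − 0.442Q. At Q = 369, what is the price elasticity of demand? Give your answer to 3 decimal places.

At Q = 369, P = 241 − 0.442(369) = 77.90.
dP/dQ = −0.442, so dQ/dP = 1/(−0.442) = -2.262.
ε = (dQ/dP)(P/Q) = (-2.262)(77.90/369).

-0.478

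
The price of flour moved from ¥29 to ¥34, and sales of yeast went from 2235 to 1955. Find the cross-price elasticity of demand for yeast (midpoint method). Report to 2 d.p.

ΔQ_x = 1955 − 2235 = -280; ΔP_y = 34 − 29 = 5.
Midpoints: P̄_y = 31.50, Q̄_x = 2095.0.
ε_xy = (ΔQ_x/ΔP_y)(P̄_y/Q̄_x) = (-280/5)(31.50/2095.0).
ε_xy < 0, so the goods are complements.

-0.84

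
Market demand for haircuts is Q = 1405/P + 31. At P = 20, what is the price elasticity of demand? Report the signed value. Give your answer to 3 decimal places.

At P = 20, Q = 101.250.
dQ/dP = −1405/P² = -3.513.
ε = (dQ/dP)(P/Q) = (-3.513)(20/101.250).

-0.694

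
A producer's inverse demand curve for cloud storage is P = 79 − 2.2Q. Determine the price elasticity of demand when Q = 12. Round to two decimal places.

At Q = 12, P = 79 − 2.2(12) = 52.60.
dP/dQ = −2.2, so dQ/dP = 1/(−2.2) = -0.455.
ε = (dQ/dP)(P/Q) = (-0.455)(52.60/12).

-1.99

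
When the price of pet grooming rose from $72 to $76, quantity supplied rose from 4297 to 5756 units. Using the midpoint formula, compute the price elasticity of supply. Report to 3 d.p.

ΔQ = 5756 − 4297 = 1459; ΔP = 76 − 72 = 4.
Midpoints: P̄ = 74.00, Q̄ = 5026.5.
ε_s = (ΔQ/ΔP)(P̄/Q̄) = (1459/4)(74.00/5026.5).

5.370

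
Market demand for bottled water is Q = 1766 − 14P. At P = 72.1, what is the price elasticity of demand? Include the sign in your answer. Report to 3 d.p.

At P = 72.1, Q = 756.600.
dQ/dP = −14.
ε = (dQ/dP)(P/Q) = (-14)(72.1/756.600).

-1.334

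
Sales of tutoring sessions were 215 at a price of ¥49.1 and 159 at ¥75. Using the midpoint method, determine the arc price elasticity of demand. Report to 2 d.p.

-0.72

ΔQ = 159 − 215 = -56; ΔP = 75 − 49.1 = 25.9.
Midpoints: P̄ = 62.05, Q̄ = 187.0.
ε = (ΔQ/ΔP)(P̄/Q̄) = (-56/25.9)(62.05/187.0).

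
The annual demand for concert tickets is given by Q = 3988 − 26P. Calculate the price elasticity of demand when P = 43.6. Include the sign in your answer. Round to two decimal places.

-0.40

At P = 43.6, Q = 2854.400.
dQ/dP = −26.
ε = (dQ/dP)(P/Q) = (-26)(43.6/2854.400).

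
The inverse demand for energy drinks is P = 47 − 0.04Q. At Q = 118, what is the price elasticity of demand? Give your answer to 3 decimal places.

At Q = 118, P = 47 − 0.04(118) = 42.28.
dP/dQ = −0.04, so dQ/dP = 1/(−0.04) = -25.000.
ε = (dQ/dP)(P/Q) = (-25.000)(42.28/118).

-8.958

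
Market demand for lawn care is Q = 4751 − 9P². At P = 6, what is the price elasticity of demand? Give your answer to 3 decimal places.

-0.146

At P = 6, Q = 4427.
dQ/dP = −18P = -108.
ε = (dQ/dP)(P/Q) = (-108)(6/4427).
|ε| < 1, so demand is inelastic at this price.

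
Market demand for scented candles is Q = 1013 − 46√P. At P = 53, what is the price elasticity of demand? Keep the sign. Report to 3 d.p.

-0.247

At P = 53, Q = 678.115.
dQ/dP = −46/(2√P) = -3.159.
ε = (dQ/dP)(P/Q) = (-3.159)(53/678.115).
|ε| < 1, so demand is inelastic at this price.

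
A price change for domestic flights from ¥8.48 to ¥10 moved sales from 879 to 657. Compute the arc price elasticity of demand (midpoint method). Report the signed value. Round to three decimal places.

ΔQ = 657 − 879 = -222; ΔP = 10 − 8.48 = 1.52.
Midpoints: P̄ = 9.24, Q̄ = 768.0.
ε = (ΔQ/ΔP)(P̄/Q̄) = (-222/1.52)(9.24/768.0).

-1.757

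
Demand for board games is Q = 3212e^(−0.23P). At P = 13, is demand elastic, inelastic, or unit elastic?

elastic

Q = 161.523, dQ/dP = -37.150.
ε = (dQ/dP)(P/Q) ≈ -2.990.
|ε| = 2.99 > 1.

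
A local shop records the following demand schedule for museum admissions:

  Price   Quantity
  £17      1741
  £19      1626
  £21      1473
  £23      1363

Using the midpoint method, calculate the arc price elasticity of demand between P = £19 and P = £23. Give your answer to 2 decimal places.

-0.92

At P = 19, Q = 1626; at P = 23, Q = 1363.
ΔQ = -263, ΔP = 4. Midpoints: P̄ = 21.00, Q̄ = 1494.5.
ε = (ΔQ/ΔP)(P̄/Q̄) = (-263/4)(21.00/1494.5).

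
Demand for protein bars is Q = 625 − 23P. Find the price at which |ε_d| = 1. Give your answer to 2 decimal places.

13.59

For linear demand Q = a − bP, ε = −bP/(a − bP). |ε| = 1 when bP = a − bP, i.e. P = a/(2b).
P = 625/(2·23) = 625/46 = 13.5870.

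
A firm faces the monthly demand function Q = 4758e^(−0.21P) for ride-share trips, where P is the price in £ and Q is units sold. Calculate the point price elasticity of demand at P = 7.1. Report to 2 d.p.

-1.49

At P = 7.1, Q = 1071.251.
dQ/dP = −0.21·4758e^(−0.21P) = −0.21Q = -224.963.
ε = (dQ/dP)(P/Q) = (-224.963)(7.1/1071.251).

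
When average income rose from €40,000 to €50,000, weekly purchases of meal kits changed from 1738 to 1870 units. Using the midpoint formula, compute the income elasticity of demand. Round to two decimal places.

0.33

ΔQ = 132, ΔI = 10000. Midpoints: Ī = 45,000, Q̄ = 1804.0.
ε_I = (ΔQ/ΔI)(Ī/Q̄) = (132/10000)(45000/1804.0).
ε_I > 0, so the good is normal.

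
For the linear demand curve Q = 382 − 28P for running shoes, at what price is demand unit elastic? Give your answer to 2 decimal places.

6.82

For linear demand Q = a − bP, ε = −bP/(a − bP). |ε| = 1 when bP = a − bP, i.e. P = a/(2b).
P = 382/(2·28) = 382/56 = 6.8214.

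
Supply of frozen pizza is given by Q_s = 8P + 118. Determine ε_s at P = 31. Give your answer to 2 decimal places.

0.68

At P = 31, Q_s = 366.
dQ_s/dP = 8.
ε_s = (dQ_s/dP)(P/Q_s) = (8)(31/366).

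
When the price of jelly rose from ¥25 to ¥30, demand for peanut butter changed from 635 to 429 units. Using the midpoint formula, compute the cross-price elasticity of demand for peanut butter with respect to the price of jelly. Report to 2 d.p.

-2.13

ΔQ_x = 429 − 635 = -206; ΔP_y = 30 − 25 = 5.
Midpoints: P̄_y = 27.50, Q̄_x = 532.0.
ε_xy = (ΔQ_x/ΔP_y)(P̄_y/Q̄_x) = (-206/5)(27.50/532.0).
ε_xy < 0, so the goods are complements.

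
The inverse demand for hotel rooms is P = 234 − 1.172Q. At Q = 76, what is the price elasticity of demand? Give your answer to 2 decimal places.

-1.63

At Q = 76, P = 234 − 1.172(76) = 144.93.
dP/dQ = −1.172, so dQ/dP = 1/(−1.172) = -0.853.
ε = (dQ/dP)(P/Q) = (-0.853)(144.93/76).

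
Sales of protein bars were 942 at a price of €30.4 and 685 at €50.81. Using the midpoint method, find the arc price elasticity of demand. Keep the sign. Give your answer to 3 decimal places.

-0.629

ΔQ = 685 − 942 = -257; ΔP = 50.81 − 30.4 = 20.41.
Midpoints: P̄ = 40.61, Q̄ = 813.5.
ε = (ΔQ/ΔP)(P̄/Q̄) = (-257/20.41)(40.61/813.5).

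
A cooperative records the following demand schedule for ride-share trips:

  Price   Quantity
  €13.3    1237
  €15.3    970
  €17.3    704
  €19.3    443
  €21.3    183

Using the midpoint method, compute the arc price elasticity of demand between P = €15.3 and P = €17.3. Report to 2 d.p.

At P = 15.3, Q = 970; at P = 17.3, Q = 704.
ΔQ = -266, ΔP = 2.0. Midpoints: P̄ = 16.30, Q̄ = 837.0.
ε = (ΔQ/ΔP)(P̄/Q̄) = (-266/2.0)(16.30/837.0).

-2.59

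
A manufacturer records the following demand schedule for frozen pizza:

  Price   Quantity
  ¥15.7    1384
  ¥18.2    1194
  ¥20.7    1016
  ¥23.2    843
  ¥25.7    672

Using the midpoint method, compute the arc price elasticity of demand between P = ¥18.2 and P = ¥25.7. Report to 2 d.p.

At P = 18.2, Q = 1194; at P = 25.7, Q = 672.
ΔQ = -522, ΔP = 7.5. Midpoints: P̄ = 21.95, Q̄ = 933.0.
ε = (ΔQ/ΔP)(P̄/Q̄) = (-522/7.5)(21.95/933.0).

-1.64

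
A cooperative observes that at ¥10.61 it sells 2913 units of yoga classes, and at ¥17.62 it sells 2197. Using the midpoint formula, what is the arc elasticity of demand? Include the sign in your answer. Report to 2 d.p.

ΔQ = 2197 − 2913 = -716; ΔP = 17.62 − 10.61 = 7.01.
Midpoints: P̄ = 14.12, Q̄ = 2555.0.
ε = (ΔQ/ΔP)(P̄/Q̄) = (-716/7.01)(14.12/2555.0).

-0.56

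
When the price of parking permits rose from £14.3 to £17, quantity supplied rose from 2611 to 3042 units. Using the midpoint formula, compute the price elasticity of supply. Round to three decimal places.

0.884

ΔQ = 3042 − 2611 = 431; ΔP = 17 − 14.3 = 2.7.
Midpoints: P̄ = 15.65, Q̄ = 2826.5.
ε_s = (ΔQ/ΔP)(P̄/Q̄) = (431/2.7)(15.65/2826.5).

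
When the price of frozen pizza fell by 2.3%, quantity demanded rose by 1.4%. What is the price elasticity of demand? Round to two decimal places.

ε = %ΔQ / %ΔP = (1.4)/(-2.3) = -0.609.

-0.61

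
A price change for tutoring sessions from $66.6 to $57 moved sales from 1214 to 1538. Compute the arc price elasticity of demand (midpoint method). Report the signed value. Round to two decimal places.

-1.52

ΔQ = 1538 − 1214 = 324; ΔP = 57 − 66.6 = -9.6.
Midpoints: P̄ = 61.80, Q̄ = 1376.0.
ε = (ΔQ/ΔP)(P̄/Q̄) = (324/-9.6)(61.80/1376.0).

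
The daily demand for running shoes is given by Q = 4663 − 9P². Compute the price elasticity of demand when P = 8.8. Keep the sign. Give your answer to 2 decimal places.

-0.35

At P = 8.8, Q = 3966.040.
dQ/dP = −18P = -158.400.
ε = (dQ/dP)(P/Q) = (-158.400)(8.8/3966.040).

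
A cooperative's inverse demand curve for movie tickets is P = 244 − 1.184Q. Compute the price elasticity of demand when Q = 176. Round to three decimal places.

-0.171

At Q = 176, P = 244 − 1.184(176) = 35.62.
dP/dQ = −1.184, so dQ/dP = 1/(−1.184) = -0.845.
ε = (dQ/dP)(P/Q) = (-0.845)(35.62/176).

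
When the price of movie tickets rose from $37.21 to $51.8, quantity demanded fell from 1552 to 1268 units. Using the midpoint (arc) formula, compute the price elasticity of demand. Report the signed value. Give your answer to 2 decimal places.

-0.61

ΔQ = 1268 − 1552 = -284; ΔP = 51.8 − 37.21 = 14.59.
Midpoints: P̄ = 44.50, Q̄ = 1410.0.
ε = (ΔQ/ΔP)(P̄/Q̄) = (-284/14.59)(44.50/1410.0).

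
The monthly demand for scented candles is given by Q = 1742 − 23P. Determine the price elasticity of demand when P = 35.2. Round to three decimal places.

At P = 35.2, Q = 932.400.
dQ/dP = −23.
ε = (dQ/dP)(P/Q) = (-23)(35.2/932.400).
|ε| < 1, so demand is inelastic at this price.

-0.868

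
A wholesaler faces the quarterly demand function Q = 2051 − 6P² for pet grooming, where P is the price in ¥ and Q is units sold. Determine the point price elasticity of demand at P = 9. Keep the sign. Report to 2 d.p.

At P = 9, Q = 1565.
dQ/dP = −12P = -108.
ε = (dQ/dP)(P/Q) = (-108)(9/1565).

-0.62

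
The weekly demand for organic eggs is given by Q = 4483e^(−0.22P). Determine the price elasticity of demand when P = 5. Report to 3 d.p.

At P = 5, Q = 1492.261.
dQ/dP = −0.22·4483e^(−0.22P) = −0.22Q = -328.297.
ε = (dQ/dP)(P/Q) = (-328.297)(5/1492.261).

-1.100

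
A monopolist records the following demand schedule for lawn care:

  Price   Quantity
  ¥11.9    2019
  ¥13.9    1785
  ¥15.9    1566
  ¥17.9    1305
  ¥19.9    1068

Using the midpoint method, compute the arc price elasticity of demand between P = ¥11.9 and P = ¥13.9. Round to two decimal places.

At P = 11.9, Q = 2019; at P = 13.9, Q = 1785.
ΔQ = -234, ΔP = 2.0. Midpoints: P̄ = 12.90, Q̄ = 1902.0.
ε = (ΔQ/ΔP)(P̄/Q̄) = (-234/2.0)(12.90/1902.0).

-0.79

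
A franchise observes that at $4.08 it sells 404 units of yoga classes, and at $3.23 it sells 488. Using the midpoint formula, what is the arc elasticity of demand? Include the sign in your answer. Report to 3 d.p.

ΔQ = 488 − 404 = 84; ΔP = 3.23 − 4.08 = -0.85.
Midpoints: P̄ = 3.66, Q̄ = 446.0.
ε = (ΔQ/ΔP)(P̄/Q̄) = (84/-0.85)(3.66/446.0).

-0.810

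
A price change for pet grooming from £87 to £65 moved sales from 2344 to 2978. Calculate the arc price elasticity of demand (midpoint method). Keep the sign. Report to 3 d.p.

ΔQ = 2978 − 2344 = 634; ΔP = 65 − 87 = -22.
Midpoints: P̄ = 76.00, Q̄ = 2661.0.
ε = (ΔQ/ΔP)(P̄/Q̄) = (634/-22)(76.00/2661.0).

-0.823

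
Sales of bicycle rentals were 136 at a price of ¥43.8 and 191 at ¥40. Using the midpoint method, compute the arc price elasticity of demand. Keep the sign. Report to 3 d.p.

-3.709

ΔQ = 191 − 136 = 55; ΔP = 40 − 43.8 = -3.8.
Midpoints: P̄ = 41.90, Q̄ = 163.5.
ε = (ΔQ/ΔP)(P̄/Q̄) = (55/-3.8)(41.90/163.5).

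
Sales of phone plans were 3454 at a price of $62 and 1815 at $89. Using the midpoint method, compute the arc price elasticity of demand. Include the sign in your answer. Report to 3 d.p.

-1.740

ΔQ = 1815 − 3454 = -1639; ΔP = 89 − 62 = 27.
Midpoints: P̄ = 75.50, Q̄ = 2634.5.
ε = (ΔQ/ΔP)(P̄/Q̄) = (-1639/27)(75.50/2634.5).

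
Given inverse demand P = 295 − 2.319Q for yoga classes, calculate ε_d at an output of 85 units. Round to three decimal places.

-0.497

At Q = 85, P = 295 − 2.319(85) = 97.88.
dP/dQ = −2.319, so dQ/dP = 1/(−2.319) = -0.431.
ε = (dQ/dP)(P/Q) = (-0.431)(97.88/85).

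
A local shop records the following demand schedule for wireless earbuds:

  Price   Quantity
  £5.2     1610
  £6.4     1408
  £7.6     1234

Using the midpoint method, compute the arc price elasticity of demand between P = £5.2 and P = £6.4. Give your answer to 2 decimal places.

At P = 5.2, Q = 1610; at P = 6.4, Q = 1408.
ΔQ = -202, ΔP = 1.2. Midpoints: P̄ = 5.80, Q̄ = 1509.0.
ε = (ΔQ/ΔP)(P̄/Q̄) = (-202/1.2)(5.80/1509.0).

-0.65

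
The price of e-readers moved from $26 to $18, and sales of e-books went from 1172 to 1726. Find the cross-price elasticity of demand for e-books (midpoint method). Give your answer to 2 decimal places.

-1.05

ΔQ_x = 1726 − 1172 = 554; ΔP_y = 18 − 26 = -8.
Midpoints: P̄_y = 22.00, Q̄_x = 1449.0.
ε_xy = (ΔQ_x/ΔP_y)(P̄_y/Q̄_x) = (554/-8)(22.00/1449.0).
ε_xy < 0, so the goods are complements.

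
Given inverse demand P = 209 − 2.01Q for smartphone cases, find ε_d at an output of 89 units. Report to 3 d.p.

-0.168

At Q = 89, P = 209 − 2.01(89) = 30.11.
dP/dQ = −2.01, so dQ/dP = 1/(−2.01) = -0.498.
ε = (dQ/dP)(P/Q) = (-0.498)(30.11/89).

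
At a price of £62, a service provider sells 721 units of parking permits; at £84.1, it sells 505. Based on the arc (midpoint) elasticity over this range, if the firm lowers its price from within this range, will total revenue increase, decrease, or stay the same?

Arc ε = (-216/22.1)(73.05/613.0) ≈ -1.165.
|ε| = 1.16 > 1, so demand is elastic. A price cut therefore raises total revenue.

increase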